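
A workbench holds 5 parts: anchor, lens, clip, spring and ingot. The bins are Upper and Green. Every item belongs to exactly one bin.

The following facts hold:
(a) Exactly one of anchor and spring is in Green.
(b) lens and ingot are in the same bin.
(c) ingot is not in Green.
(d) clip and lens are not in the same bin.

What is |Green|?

2

From (c): ingot ∉ Green.
(b): lens matches ingot: lens ∉ Green.
Only one bin left: lens ∈ Upper.
Only one bin left: ingot ∈ Upper.
(d): clip ∉ Upper.
Only one bin left: clip ∈ Green.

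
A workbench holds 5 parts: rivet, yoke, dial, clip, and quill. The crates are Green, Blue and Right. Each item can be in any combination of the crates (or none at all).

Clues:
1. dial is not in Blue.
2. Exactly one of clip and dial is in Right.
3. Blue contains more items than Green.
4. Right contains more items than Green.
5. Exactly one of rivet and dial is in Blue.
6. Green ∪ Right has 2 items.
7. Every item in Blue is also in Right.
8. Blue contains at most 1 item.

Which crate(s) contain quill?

quill: none

From (1): dial ∉ Blue.
(5) (exactly one): rivet ∈ Blue.
(7) with rivet ∈ Blue: rivet ∈ Right.
(8): Blue already has 1, so the rest are out.
Suppose quill ∈ Green: no assignment then satisfies all the clues, so quill ∉ Green.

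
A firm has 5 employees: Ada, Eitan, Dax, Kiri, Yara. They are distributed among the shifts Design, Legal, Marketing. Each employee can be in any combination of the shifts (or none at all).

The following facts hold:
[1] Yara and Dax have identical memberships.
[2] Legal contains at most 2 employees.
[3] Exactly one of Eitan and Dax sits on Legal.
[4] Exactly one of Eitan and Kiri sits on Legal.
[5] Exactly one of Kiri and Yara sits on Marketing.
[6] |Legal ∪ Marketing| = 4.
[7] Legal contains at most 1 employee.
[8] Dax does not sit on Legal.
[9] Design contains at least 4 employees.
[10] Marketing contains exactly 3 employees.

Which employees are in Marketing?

From (8): Dax ∉ Legal.
(1): Yara matches Dax: Yara ∉ Legal.
(3) (exactly one): Eitan ∈ Legal.
(4) (exactly one): Kiri ∉ Legal.
(7): Legal already has 1, so the rest are out.
Suppose Ada ∉ Marketing: no assignment then satisfies all the clues, so Ada ∈ Marketing.

Marketing = {Ada, Dax, Yara}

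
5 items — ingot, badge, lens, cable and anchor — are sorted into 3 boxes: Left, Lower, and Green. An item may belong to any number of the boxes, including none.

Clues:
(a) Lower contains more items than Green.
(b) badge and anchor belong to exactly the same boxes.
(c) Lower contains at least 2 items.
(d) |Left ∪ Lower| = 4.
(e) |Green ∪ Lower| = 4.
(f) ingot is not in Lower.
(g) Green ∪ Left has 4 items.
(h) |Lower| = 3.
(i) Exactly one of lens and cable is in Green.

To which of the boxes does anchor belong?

anchor: Left, Lower

From (f): ingot ∉ Lower.
Suppose anchor ∉ Left: no assignment then satisfies all the clues, so anchor ∈ Left.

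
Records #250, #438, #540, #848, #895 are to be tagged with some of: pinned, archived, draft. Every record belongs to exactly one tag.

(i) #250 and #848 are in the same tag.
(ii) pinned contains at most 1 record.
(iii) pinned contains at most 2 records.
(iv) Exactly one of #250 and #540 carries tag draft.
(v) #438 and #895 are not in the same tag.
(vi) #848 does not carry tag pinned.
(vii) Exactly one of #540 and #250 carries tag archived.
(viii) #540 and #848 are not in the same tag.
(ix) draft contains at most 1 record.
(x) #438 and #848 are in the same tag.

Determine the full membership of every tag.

From (vi): #848 ∉ pinned.
(i): #250 matches #848: #250 ∉ pinned.
(x): #438 matches #848: #438 ∉ pinned.
Suppose #250 ∉ archived: no assignment then satisfies all the clues, so #250 ∈ archived.

pinned = {#895}; archived = {#250, #438, #848}; draft = {#540}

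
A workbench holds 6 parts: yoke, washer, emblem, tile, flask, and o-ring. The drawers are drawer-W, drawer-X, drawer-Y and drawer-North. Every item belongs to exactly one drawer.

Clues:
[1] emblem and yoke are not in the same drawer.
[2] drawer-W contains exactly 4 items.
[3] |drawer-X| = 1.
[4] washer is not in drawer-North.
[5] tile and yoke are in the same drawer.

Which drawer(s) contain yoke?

From (4): washer ∉ drawer-North.
Suppose yoke ∉ drawer-W: no assignment then satisfies all the clues, so yoke ∈ drawer-W.

yoke: drawer-W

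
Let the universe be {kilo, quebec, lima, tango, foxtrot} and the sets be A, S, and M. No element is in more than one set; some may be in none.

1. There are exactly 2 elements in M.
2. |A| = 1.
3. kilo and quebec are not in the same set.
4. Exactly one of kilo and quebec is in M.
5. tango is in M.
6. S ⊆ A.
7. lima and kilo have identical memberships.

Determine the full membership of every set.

A = {foxtrot}; S = {}; M = {quebec, tango}

From (5): tango ∈ M.
Suppose kilo ∈ A: no assignment then satisfies all the clues, so kilo ∉ A.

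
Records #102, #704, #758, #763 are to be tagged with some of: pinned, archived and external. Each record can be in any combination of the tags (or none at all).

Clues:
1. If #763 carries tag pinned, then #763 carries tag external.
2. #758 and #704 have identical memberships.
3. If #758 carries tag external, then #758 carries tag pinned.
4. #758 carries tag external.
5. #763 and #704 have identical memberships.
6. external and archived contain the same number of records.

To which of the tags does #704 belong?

#704: archived, external, pinned

From (4): #758 ∈ external.
(2): #704 matches #758: #704 ∈ external.
(3): #758 ∈ pinned.
(5): #763 matches #704: #763 ∈ external.
(2): #704 matches #758: #704 ∈ pinned.
(5): #763 matches #704: #763 ∈ pinned.
Suppose #704 ∉ archived: no assignment then satisfies all the clues, so #704 ∈ archived.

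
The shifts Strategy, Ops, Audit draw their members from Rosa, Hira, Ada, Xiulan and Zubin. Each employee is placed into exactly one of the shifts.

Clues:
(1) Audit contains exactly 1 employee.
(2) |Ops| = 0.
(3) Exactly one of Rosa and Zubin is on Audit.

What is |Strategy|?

(2): Ops already has 0, so the rest are out.
Suppose Hira ∉ Strategy: no assignment then satisfies all the clues, so Hira ∈ Strategy.

4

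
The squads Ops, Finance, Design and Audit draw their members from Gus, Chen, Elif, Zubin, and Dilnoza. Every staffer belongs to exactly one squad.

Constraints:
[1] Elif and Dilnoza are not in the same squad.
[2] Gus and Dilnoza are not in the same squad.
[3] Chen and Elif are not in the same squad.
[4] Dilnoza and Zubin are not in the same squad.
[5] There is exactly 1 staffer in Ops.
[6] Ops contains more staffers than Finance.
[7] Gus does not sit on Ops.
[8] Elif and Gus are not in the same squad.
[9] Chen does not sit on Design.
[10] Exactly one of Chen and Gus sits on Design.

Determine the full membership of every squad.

Ops = {Elif}; Finance = {}; Design = {Gus, Zubin}; Audit = {Chen, Dilnoza}

From (7): Gus ∉ Ops.
From (9): Chen ∉ Design.
(10) (exactly one): Gus ∈ Design.
(2): Dilnoza ∉ Design.
(8): Elif ∉ Design.
Suppose Chen ∈ Ops: no assignment then satisfies all the clues, so Chen ∉ Ops.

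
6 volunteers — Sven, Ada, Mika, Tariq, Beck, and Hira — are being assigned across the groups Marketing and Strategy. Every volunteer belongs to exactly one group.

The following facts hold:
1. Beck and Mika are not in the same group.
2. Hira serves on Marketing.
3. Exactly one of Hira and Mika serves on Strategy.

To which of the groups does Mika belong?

From (2): Hira ∈ Marketing.
(3) (exactly one): Mika ∈ Strategy.
(1): Beck ∉ Strategy.
Only one group left: Beck ∈ Marketing.

Mika: Strategy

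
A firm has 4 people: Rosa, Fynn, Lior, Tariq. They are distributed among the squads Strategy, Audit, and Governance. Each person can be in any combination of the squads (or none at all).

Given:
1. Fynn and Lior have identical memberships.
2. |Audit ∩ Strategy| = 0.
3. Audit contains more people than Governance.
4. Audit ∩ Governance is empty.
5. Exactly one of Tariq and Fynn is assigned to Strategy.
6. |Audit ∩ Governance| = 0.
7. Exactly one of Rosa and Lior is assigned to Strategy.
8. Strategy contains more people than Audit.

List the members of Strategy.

Strategy = {Fynn, Lior}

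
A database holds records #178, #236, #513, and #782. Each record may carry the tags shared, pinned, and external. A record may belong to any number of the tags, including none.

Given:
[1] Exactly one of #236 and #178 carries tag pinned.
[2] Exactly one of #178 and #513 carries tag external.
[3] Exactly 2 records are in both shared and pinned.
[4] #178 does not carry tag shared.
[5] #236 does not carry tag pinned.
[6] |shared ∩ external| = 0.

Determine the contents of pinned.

From (4): #178 ∉ shared.
From (5): #236 ∉ pinned.
(1) (exactly one): #178 ∈ pinned.
Suppose #513 ∉ pinned: no assignment then satisfies all the clues, so #513 ∈ pinned.

pinned = {#178, #513, #782}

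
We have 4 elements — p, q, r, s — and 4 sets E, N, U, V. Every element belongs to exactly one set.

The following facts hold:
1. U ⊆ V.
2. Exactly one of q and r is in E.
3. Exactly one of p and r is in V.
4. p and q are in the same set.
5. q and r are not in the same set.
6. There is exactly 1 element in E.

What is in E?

E = {r}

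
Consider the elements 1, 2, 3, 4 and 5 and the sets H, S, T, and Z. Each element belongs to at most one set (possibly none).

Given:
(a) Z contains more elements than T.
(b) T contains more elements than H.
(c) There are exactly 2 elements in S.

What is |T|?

1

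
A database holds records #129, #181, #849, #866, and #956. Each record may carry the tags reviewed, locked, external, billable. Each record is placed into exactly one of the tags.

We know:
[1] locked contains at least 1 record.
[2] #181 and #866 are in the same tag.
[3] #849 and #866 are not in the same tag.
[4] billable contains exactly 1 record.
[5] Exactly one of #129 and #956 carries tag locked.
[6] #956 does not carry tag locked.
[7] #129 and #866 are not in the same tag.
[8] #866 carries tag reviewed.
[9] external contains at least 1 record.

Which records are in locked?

locked = {#129}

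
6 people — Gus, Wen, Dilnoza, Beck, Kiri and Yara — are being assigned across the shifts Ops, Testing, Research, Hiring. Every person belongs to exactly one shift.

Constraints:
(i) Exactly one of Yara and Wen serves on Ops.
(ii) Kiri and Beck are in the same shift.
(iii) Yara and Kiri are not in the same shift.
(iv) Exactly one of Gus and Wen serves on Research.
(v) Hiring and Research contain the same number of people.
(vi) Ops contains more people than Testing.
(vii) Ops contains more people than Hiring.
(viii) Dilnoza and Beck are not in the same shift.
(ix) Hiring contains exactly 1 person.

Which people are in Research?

Research = {Gus}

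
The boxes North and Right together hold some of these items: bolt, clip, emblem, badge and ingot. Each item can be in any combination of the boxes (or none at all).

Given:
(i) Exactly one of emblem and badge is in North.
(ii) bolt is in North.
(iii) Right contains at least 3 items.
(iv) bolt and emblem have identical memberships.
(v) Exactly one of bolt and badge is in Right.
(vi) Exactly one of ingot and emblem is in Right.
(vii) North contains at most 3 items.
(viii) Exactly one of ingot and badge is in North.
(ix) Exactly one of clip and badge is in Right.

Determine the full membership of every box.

North = {bolt, emblem, ingot}; Right = {bolt, clip, emblem}

From (ii): bolt ∈ North.
(iv): emblem matches bolt: emblem ∈ North.
(i) (exactly one): badge ∉ North.
(viii) (exactly one): ingot ∈ North.
(vii): North already has 3, so the rest are out.
Suppose bolt ∉ Right: no assignment then satisfies all the clues, so bolt ∈ Right.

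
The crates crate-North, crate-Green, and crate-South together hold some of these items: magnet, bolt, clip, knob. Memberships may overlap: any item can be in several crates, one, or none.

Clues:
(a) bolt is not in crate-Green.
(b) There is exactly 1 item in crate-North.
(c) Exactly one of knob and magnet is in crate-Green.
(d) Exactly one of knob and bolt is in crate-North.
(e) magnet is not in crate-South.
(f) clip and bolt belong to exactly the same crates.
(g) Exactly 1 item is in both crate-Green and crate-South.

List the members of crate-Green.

From (a): bolt ∉ crate-Green.
From (e): magnet ∉ crate-South.
(f): clip matches bolt: clip ∉ crate-Green.
Suppose magnet ∈ crate-Green: no assignment then satisfies all the clues, so magnet ∉ crate-Green.

crate-Green = {knob}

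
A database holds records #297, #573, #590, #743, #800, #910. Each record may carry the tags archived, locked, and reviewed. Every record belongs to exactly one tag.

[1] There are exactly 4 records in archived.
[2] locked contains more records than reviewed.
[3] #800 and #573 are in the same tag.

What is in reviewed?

reviewed = {}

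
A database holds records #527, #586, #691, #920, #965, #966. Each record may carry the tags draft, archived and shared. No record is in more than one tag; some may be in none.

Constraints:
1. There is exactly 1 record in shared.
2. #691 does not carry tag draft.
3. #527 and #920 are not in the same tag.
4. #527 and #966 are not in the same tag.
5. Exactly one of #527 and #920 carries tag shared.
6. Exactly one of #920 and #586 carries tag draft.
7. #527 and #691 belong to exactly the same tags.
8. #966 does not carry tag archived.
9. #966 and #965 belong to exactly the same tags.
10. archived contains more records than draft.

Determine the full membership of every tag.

draft = {#586}; archived = {#527, #691}; shared = {#920}

From (2): #691 ∉ draft.
From (8): #966 ∉ archived.
(7): #527 matches #691: #527 ∉ draft.
(9): #965 matches #966: #965 ∉ archived.
Suppose #527 ∉ archived: no assignment then satisfies all the clues, so #527 ∈ archived.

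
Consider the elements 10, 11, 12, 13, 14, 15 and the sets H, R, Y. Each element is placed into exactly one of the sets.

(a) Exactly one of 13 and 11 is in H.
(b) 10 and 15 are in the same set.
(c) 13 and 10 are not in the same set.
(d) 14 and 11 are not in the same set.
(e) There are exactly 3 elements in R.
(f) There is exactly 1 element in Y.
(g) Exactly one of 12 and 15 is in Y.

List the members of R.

R = {10, 11, 15}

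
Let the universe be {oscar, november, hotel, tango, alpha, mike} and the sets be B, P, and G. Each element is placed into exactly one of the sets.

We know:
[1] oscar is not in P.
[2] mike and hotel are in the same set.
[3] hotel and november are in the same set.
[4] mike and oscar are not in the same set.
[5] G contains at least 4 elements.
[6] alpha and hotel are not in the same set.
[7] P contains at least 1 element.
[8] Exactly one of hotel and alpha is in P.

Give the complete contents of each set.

B = {oscar}; P = {alpha}; G = {hotel, mike, november, tango}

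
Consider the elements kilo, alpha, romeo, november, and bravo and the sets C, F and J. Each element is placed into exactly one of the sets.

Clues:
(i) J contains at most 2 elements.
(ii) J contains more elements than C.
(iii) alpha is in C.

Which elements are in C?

C = {alpha}

From (iii): alpha ∈ C.
Suppose kilo ∈ C: no assignment then satisfies all the clues, so kilo ∉ C.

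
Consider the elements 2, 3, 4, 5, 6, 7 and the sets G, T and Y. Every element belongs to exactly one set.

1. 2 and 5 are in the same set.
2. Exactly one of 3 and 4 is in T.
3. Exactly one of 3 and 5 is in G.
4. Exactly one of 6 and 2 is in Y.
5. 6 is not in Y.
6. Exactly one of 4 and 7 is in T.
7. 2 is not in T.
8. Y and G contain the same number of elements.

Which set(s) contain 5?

From (5): 6 ∉ Y.
From (7): 2 ∉ T.
(1): 5 matches 2: 5 ∉ T.
(4) (exactly one): 2 ∈ Y.
(1): 5 matches 2: 5 ∉ G.
(1): 5 matches 2: 5 ∈ Y.
(3) (exactly one): 3 ∈ G.
(2) (exactly one): 4 ∈ T.
(6) (exactly one): 7 ∉ T.

5: Y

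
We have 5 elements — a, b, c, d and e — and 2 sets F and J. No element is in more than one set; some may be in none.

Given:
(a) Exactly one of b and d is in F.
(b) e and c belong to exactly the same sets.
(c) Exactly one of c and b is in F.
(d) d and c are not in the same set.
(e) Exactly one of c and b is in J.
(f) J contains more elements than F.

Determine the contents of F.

F = {b}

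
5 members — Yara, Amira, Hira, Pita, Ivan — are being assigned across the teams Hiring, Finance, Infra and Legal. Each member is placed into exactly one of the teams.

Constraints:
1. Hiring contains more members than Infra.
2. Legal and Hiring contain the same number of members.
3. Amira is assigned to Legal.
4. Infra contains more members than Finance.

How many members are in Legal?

2

From (3): Amira ∈ Legal.
Suppose Yara ∈ Finance: no assignment then satisfies all the clues, so Yara ∉ Finance.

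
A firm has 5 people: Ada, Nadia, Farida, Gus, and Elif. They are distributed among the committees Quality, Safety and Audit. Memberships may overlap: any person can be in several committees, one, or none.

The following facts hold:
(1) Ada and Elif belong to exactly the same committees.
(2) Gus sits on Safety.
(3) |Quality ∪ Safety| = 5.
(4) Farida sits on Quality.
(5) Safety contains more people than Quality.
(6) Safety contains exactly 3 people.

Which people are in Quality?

Quality = {Farida, Nadia}

From (2): Gus ∈ Safety.
From (4): Farida ∈ Quality.
Suppose Ada ∈ Quality: no assignment then satisfies all the clues, so Ada ∉ Quality.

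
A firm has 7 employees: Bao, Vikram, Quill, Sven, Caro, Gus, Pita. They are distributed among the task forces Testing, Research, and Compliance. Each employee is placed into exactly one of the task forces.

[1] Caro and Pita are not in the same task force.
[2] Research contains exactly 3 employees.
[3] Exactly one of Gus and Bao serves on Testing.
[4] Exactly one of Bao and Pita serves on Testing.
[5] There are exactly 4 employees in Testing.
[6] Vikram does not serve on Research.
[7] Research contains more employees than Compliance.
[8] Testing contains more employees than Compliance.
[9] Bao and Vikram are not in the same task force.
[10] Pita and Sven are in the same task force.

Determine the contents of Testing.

Testing = {Gus, Pita, Sven, Vikram}

From (6): Vikram ∉ Research.
Suppose Bao ∈ Testing: no assignment then satisfies all the clues, so Bao ∉ Testing.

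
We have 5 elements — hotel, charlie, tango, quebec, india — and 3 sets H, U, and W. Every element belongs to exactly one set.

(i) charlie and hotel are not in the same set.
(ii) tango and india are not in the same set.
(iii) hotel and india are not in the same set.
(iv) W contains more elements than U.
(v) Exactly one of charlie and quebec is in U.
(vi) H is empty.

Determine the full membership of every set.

H = {}; U = {charlie, india}; W = {hotel, quebec, tango}

(vi): H already has 0, so the rest are out.
Suppose hotel ∈ U: no assignment then satisfies all the clues, so hotel ∉ U.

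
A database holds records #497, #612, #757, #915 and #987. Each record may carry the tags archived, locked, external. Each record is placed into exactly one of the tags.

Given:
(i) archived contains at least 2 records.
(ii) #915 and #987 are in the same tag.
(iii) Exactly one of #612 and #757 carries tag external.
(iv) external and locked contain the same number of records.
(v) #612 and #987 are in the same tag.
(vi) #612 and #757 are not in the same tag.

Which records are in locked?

locked = {#497}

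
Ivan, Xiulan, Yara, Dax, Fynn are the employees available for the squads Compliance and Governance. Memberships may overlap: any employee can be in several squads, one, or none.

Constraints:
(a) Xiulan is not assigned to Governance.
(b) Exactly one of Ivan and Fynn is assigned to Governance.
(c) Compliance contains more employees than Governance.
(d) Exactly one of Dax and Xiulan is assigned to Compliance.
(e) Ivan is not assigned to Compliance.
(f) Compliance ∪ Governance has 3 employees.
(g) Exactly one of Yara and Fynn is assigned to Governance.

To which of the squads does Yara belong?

Yara: Compliance

From (a): Xiulan ∉ Governance.
From (e): Ivan ∉ Compliance.
Suppose Yara ∉ Compliance: no assignment then satisfies all the clues, so Yara ∈ Compliance.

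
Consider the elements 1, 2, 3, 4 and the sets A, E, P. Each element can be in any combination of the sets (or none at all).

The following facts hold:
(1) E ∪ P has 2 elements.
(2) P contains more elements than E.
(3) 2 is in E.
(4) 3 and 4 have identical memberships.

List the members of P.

P = {1, 2}

From (3): 2 ∈ E.
Suppose 1 ∉ P: no assignment then satisfies all the clues, so 1 ∈ P.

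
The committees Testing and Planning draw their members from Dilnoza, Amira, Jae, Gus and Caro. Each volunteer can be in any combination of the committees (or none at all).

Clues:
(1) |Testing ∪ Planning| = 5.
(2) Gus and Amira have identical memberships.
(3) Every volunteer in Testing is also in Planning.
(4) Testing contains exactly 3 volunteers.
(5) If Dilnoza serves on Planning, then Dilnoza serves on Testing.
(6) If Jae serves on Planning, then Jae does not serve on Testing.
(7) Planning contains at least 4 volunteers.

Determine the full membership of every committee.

Testing = {Amira, Dilnoza, Gus}; Planning = {Amira, Caro, Dilnoza, Gus, Jae}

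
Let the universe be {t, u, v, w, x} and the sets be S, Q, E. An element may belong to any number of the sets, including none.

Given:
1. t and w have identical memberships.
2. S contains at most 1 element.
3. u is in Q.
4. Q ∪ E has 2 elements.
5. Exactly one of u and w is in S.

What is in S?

S = {u}

From (3): u ∈ Q.
Suppose t ∈ S: no assignment then satisfies all the clues, so t ∉ S.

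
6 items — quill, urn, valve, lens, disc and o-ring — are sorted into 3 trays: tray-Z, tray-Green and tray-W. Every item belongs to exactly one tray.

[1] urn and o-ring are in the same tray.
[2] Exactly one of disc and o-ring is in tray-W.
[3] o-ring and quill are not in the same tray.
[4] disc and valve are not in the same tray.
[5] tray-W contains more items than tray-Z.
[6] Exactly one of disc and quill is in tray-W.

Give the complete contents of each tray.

tray-Z = {quill}; tray-Green = {o-ring, urn, valve}; tray-W = {disc, lens}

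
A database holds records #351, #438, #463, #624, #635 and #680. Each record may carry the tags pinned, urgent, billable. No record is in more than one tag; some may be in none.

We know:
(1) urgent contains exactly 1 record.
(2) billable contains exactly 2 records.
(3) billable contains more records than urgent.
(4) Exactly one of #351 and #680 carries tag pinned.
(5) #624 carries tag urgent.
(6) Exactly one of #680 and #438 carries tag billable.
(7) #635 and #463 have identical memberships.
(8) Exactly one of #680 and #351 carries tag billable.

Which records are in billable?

billable = {#351, #438}

From (5): #624 ∈ urgent.
(1): urgent already has 1, so the rest are out.
Suppose #351 ∉ billable: no assignment then satisfies all the clues, so #351 ∈ billable.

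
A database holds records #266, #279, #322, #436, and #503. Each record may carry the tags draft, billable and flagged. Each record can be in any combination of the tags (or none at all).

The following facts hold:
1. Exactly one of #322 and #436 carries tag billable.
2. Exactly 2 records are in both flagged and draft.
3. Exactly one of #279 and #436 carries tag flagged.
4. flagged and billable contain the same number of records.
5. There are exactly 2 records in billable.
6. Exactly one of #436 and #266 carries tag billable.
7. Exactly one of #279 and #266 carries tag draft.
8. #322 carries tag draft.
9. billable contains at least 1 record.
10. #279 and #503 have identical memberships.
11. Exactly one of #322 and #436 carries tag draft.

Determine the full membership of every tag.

draft = {#279, #322, #503}; billable = {#266, #322}; flagged = {#279, #503}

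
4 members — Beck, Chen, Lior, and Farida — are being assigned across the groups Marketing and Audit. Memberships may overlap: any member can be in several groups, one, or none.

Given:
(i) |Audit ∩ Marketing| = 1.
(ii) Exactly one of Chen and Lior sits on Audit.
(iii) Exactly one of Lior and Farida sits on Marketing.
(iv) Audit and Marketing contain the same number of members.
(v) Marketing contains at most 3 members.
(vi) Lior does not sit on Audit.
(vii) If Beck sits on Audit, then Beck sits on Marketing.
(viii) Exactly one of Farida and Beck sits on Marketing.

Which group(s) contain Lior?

Lior: Marketing

From (vi): Lior ∉ Audit.
(ii) (exactly one): Chen ∈ Audit.
Suppose Lior ∉ Marketing: no assignment then satisfies all the clues, so Lior ∈ Marketing.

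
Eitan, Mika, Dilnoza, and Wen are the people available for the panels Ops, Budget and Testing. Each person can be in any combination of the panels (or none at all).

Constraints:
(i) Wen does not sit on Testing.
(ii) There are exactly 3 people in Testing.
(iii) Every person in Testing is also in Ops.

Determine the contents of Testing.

Testing = {Dilnoza, Eitan, Mika}

From (i): Wen ∉ Testing.
(ii): only 3 candidates remain for Testing, so all are in.
(iii) with Eitan ∈ Testing: Eitan ∈ Ops.
(iii) with Mika ∈ Testing: Mika ∈ Ops.
(iii) with Dilnoza ∈ Testing: Dilnoza ∈ Ops.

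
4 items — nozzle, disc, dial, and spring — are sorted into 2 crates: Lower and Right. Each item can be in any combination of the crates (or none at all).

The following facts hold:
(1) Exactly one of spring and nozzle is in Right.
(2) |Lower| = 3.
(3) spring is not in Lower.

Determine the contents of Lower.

From (3): spring ∉ Lower.
(2): only 3 candidates remain for Lower, so all are in.

Lower = {dial, disc, nozzle}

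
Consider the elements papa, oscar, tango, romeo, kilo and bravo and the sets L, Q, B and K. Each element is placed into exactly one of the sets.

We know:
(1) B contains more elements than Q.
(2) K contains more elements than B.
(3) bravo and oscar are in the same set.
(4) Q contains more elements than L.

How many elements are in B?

2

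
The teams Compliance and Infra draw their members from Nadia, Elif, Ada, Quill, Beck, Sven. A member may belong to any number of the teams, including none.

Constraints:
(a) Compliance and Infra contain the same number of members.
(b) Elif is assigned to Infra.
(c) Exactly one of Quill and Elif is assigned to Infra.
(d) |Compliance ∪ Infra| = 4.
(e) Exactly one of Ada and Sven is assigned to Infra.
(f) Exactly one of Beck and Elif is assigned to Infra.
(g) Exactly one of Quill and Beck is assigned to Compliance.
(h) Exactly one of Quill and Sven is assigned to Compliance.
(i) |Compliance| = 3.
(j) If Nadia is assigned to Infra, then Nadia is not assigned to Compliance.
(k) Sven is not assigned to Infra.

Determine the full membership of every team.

Compliance = {Ada, Elif, Quill}; Infra = {Ada, Elif, Nadia}

From (b): Elif ∈ Infra.
From (k): Sven ∉ Infra.
(c) (exactly one): Quill ∉ Infra.
(e) (exactly one): Ada ∈ Infra.
(f) (exactly one): Beck ∉ Infra.
Suppose Nadia ∈ Compliance: no assignment then satisfies all the clues, so Nadia ∉ Compliance.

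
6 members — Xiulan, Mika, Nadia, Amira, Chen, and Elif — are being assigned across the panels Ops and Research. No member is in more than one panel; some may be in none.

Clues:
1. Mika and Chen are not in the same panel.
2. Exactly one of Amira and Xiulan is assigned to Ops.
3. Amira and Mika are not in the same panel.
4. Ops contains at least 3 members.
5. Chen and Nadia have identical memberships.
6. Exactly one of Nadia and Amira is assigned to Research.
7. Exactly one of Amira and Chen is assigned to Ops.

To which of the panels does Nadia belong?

Nadia: Ops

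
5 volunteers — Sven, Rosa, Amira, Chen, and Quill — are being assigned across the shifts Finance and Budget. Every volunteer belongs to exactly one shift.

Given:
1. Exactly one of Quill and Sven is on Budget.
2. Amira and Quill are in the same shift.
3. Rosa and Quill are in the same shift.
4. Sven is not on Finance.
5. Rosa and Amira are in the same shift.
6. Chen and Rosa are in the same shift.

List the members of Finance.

Finance = {Amira, Chen, Quill, Rosa}

From (4): Sven ∉ Finance.
Only one shift left: Sven ∈ Budget.
(1) (exactly one): Quill ∉ Budget.
(2): Amira matches Quill: Amira ∉ Budget.
(3): Rosa matches Quill: Rosa ∉ Budget.
(6): Chen matches Rosa: Chen ∉ Budget.
Only one shift left: Rosa ∈ Finance.
Only one shift left: Amira ∈ Finance.
Only one shift left: Chen ∈ Finance.
Only one shift left: Quill ∈ Finance.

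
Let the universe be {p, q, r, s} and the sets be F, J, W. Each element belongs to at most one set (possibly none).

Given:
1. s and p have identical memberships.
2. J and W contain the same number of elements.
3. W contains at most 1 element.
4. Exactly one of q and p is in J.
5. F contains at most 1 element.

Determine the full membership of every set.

F = {}; J = {q}; W = {r}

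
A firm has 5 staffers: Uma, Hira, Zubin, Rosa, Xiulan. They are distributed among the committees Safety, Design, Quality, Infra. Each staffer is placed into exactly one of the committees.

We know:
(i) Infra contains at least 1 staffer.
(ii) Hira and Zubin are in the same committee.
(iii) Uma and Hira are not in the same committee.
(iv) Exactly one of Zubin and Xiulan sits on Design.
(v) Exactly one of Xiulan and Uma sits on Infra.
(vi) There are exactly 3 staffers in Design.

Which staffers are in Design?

Design = {Hira, Rosa, Zubin}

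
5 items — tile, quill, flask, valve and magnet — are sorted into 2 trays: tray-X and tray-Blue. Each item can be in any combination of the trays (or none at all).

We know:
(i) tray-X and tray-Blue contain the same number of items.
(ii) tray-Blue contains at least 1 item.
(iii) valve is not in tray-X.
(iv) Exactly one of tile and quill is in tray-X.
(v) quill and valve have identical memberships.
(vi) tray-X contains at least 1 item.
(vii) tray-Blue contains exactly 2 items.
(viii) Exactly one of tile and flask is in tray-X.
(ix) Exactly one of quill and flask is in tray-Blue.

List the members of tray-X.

tray-X = {magnet, tile}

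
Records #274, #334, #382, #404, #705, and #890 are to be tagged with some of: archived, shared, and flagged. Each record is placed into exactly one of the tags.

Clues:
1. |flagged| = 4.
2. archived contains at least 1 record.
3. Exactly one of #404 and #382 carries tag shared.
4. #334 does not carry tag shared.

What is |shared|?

1

From (4): #334 ∉ shared.
Suppose #274 ∈ shared: no assignment then satisfies all the clues, so #274 ∉ shared.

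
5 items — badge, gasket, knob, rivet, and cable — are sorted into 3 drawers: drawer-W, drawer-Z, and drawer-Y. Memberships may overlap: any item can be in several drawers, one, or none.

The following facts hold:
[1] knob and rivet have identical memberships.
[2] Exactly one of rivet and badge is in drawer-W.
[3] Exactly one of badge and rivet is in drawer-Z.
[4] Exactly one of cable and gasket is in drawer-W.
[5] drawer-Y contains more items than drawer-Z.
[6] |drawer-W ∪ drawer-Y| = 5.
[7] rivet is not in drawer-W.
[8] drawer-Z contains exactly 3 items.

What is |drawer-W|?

2

From (7): rivet ∉ drawer-W.
(1): knob matches rivet: knob ∉ drawer-W.
(2) (exactly one): badge ∈ drawer-W.
Suppose knob ∉ drawer-Y: no assignment then satisfies all the clues, so knob ∈ drawer-Y.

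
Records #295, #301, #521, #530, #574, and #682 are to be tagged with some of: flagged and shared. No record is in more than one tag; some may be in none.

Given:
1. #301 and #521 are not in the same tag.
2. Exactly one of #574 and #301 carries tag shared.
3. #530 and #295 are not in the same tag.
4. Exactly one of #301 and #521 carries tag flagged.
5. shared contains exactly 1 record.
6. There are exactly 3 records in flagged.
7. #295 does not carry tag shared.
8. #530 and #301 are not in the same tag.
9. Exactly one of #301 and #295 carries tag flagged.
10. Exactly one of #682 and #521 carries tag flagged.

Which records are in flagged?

flagged = {#295, #521, #574}

From (7): #295 ∉ shared.
Suppose #295 ∉ flagged: no assignment then satisfies all the clues, so #295 ∈ flagged.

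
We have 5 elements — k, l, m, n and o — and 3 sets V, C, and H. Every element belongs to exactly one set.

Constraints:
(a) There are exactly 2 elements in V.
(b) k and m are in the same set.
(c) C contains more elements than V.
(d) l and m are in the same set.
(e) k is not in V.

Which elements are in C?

C = {k, l, m}

From (e): k ∉ V.
(b): m matches k: m ∉ V.
(d): l matches m: l ∉ V.
(a): only 2 candidates remain for V, so all are in.
Suppose k ∉ C: no assignment then satisfies all the clues, so k ∈ C.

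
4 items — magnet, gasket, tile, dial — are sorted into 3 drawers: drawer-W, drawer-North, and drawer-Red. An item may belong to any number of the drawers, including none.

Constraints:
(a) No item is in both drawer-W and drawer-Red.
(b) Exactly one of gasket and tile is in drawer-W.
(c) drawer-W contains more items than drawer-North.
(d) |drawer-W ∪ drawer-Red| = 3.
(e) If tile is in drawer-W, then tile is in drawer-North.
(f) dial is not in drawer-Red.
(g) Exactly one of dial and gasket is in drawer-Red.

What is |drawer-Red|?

1

From (f): dial ∉ drawer-Red.
(g) (exactly one): gasket ∈ drawer-Red.
(a) (disjoint): gasket ∉ drawer-W.
(b) (exactly one): tile ∈ drawer-W.
(e): tile ∈ drawer-North.
(a) (disjoint): tile ∉ drawer-Red.
Suppose magnet ∈ drawer-North: no assignment then satisfies all the clues, so magnet ∉ drawer-North.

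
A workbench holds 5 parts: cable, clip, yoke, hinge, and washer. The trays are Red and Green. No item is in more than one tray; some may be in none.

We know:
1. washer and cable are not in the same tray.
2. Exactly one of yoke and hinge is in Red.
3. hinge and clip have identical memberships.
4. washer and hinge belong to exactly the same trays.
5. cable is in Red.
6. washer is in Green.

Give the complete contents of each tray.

Red = {cable, yoke}; Green = {clip, hinge, washer}

From (5): cable ∈ Red.
From (6): washer ∈ Green.
(4): hinge matches washer: hinge ∉ Red.
(4): hinge matches washer: hinge ∈ Green.
(2) (exactly one): yoke ∈ Red.
(3): clip matches hinge: clip ∉ Red.
(3): clip matches hinge: clip ∈ Green.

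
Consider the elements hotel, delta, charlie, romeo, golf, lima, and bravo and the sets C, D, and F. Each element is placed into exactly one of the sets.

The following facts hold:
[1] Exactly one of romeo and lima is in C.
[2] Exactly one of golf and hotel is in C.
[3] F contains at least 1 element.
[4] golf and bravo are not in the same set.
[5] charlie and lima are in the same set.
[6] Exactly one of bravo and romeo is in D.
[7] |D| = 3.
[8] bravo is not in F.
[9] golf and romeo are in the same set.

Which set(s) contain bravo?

bravo: D

From (8): bravo ∉ F.
Suppose bravo ∈ C: no assignment then satisfies all the clues, so bravo ∉ C.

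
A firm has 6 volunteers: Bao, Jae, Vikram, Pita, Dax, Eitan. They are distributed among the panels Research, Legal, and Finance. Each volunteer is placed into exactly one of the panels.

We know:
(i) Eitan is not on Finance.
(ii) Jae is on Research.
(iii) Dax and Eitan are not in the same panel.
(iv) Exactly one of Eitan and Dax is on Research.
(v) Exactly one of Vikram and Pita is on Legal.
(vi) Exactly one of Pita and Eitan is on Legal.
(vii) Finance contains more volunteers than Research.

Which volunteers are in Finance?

Finance = {Bao, Dax, Vikram}

From (i): Eitan ∉ Finance.
From (ii): Jae ∈ Research.
Suppose Bao ∉ Finance: no assignment then satisfies all the clues, so Bao ∈ Finance.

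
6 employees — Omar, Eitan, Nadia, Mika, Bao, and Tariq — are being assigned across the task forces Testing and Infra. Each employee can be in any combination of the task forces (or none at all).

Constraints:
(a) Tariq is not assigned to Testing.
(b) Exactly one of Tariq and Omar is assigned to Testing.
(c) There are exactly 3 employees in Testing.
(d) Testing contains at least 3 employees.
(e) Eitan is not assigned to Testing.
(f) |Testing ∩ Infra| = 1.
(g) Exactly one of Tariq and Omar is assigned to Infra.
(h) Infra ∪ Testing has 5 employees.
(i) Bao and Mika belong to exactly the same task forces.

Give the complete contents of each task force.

Testing = {Bao, Mika, Omar}; Infra = {Eitan, Nadia, Omar}

From (a): Tariq ∉ Testing.
From (e): Eitan ∉ Testing.
(b) (exactly one): Omar ∈ Testing.
Suppose Omar ∉ Infra: no assignment then satisfies all the clues, so Omar ∈ Infra.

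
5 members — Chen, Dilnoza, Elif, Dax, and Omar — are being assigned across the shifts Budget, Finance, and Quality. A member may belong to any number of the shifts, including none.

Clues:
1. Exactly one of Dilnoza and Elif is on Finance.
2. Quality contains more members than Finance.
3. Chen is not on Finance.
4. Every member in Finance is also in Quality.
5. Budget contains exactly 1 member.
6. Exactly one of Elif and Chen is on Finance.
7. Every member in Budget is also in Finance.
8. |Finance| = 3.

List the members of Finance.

From (3): Chen ∉ Finance.
(6) (exactly one): Elif ∈ Finance.
(7) contrapositive: Chen ∉ Budget.
(1) (exactly one): Dilnoza ∉ Finance.
(4) with Elif ∈ Finance: Elif ∈ Quality.
(7) contrapositive: Dilnoza ∉ Budget.
(8): only 3 candidates remain for Finance, so all are in.
(4) with Dax ∈ Finance: Dax ∈ Quality.
(4) with Omar ∈ Finance: Omar ∈ Quality.

Finance = {Dax, Elif, Omar}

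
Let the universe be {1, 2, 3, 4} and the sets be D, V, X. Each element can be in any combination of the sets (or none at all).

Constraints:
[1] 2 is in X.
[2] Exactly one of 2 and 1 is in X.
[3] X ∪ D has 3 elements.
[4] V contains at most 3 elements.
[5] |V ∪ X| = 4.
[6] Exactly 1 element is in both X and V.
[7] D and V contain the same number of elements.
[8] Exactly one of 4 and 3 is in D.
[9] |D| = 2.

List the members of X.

X = {2, 3, 4}

From (1): 2 ∈ X.
(2) (exactly one): 1 ∉ X.
Suppose 3 ∉ X: no assignment then satisfies all the clues, so 3 ∈ X.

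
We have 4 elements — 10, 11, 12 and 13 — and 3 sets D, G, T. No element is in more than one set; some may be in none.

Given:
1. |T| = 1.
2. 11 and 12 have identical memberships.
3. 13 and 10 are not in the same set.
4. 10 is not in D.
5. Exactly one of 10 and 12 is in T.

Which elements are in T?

T = {10}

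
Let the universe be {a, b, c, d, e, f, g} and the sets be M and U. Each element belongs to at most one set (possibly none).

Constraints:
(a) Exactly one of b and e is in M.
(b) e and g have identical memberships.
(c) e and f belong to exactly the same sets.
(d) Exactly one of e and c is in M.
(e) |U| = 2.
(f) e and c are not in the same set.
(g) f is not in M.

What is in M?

M = {b, c}

From (g): f ∉ M.
(c): e matches f: e ∉ M.
(d) (exactly one): c ∈ M.
(a) (exactly one): b ∈ M.
(b): g matches e: g ∉ M.
Suppose a ∈ M: no assignment then satisfies all the clues, so a ∉ M.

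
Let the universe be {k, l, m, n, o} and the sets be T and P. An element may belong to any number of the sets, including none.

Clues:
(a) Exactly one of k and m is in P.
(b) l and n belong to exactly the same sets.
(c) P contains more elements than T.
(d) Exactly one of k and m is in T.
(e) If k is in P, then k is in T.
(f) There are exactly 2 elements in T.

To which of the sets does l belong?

l: P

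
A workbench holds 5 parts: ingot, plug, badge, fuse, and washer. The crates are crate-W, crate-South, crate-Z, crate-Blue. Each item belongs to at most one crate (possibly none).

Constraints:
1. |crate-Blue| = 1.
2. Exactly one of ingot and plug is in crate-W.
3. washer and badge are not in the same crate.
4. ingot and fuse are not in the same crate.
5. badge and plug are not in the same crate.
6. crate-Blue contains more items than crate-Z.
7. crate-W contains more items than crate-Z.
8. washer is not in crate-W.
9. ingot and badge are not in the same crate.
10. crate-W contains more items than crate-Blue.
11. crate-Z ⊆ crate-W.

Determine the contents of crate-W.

crate-W = {fuse, plug}

From (8): washer ∉ crate-W.
(11) contrapositive: washer ∉ crate-Z.
Suppose ingot ∈ crate-W: no assignment then satisfies all the clues, so ingot ∉ crate-W.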